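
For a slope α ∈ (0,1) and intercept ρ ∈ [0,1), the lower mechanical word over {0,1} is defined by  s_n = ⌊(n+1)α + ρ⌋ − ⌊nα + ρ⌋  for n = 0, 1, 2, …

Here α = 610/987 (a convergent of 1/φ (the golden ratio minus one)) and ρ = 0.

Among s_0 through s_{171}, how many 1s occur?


#1s = Σ_{n=0}^{171} s_n = Σ_{n=0}^{171} (⌊(n+1)α+ρ⌋ − ⌊nα+ρ⌋)
the sum telescopes: every ⌊nα+ρ⌋ with 0 < n < 172 appears once with + and once with −, leaving ⌊172α+ρ⌋ − ⌊0·α+ρ⌋
172α + ρ = (172·610) / 987 = 104920/987
ρ = 0/987
⌊104920/987⌋ = 106,  ⌊0/987⌋ = 0
#1s = 106 − 0 = 106

106


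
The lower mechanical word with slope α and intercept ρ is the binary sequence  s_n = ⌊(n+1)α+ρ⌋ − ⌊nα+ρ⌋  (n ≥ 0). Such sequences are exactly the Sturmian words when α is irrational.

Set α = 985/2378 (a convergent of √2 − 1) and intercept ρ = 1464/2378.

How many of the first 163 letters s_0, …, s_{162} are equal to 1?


68

#1s = Σ_{n=0}^{162} s_n = Σ_{n=0}^{162} (⌊(n+1)α+ρ⌋ − ⌊nα+ρ⌋)
the sum telescopes: every ⌊nα+ρ⌋ with 0 < n < 163 appears once with + and once with −, leaving ⌊163α+ρ⌋ − ⌊0·α+ρ⌋
163α + ρ = (163·985 + 1464) / 2378 = 162019/2378
ρ = 1464/2378
⌊162019/2378⌋ = 68,  ⌊1464/2378⌋ = 0
#1s = 68 − 0 = 68


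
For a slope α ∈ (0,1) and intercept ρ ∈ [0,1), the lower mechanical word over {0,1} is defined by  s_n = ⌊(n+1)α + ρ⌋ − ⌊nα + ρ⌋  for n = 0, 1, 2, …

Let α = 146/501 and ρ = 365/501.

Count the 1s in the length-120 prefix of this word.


35

#1s = Σ_{n=0}^{119} s_n = Σ_{n=0}^{119} (⌊(n+1)α+ρ⌋ − ⌊nα+ρ⌋)
the sum telescopes: every ⌊nα+ρ⌋ with 0 < n < 120 appears once with + and once with −, leaving ⌊120α+ρ⌋ − ⌊0·α+ρ⌋
120α + ρ = (120·146 + 365) / 501 = 17885/501
ρ = 365/501
⌊17885/501⌋ = 35,  ⌊365/501⌋ = 0
#1s = 35 − 0 = 35


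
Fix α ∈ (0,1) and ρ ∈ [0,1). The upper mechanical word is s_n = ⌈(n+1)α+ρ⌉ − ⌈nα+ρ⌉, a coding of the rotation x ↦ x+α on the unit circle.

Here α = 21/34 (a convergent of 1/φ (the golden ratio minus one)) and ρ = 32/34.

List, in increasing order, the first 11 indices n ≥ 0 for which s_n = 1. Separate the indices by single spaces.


0 1 3 4 6 8 9 11 13 14 16

n=0: ⌈53/34⌉−⌈32/34⌉ = 2−1 = 1  ← one
n=1: ⌈74/34⌉−⌈53/34⌉ = 3−2 = 1  ← one
n=2: ⌈95/34⌉−⌈74/34⌉ = 3−3 = 0
n=3: ⌈116/34⌉−⌈95/34⌉ = 4−3 = 1  ← one
n=4: ⌈137/34⌉−⌈116/34⌉ = 5−4 = 1  ← one
n=5: ⌈158/34⌉−⌈137/34⌉ = 5−5 = 0
n=6: ⌈179/34⌉−⌈158/34⌉ = 6−5 = 1  ← one
n=7: ⌈200/34⌉−⌈179/34⌉ = 6−6 = 0
n=8: ⌈221/34⌉−⌈200/34⌉ = 7−6 = 1  ← one
n=9: ⌈242/34⌉−⌈221/34⌉ = 8−7 = 1  ← one
n=10: ⌈263/34⌉−⌈242/34⌉ = 8−8 = 0
n=11: ⌈284/34⌉−⌈263/34⌉ = 9−8 = 1  ← one
n=12: ⌈305/34⌉−⌈284/34⌉ = 9−9 = 0
n=13: ⌈326/34⌉−⌈305/34⌉ = 10−9 = 1  ← one
n=14: ⌈347/34⌉−⌈326/34⌉ = 11−10 = 1  ← one
n=15: ⌈368/34⌉−⌈347/34⌉ = 11−11 = 0
n=16: ⌈389/34⌉−⌈368/34⌉ = 12−11 = 1  ← one
positions of the first 11 ones: 0 1 3 4 6 8 9 11 13 14 16


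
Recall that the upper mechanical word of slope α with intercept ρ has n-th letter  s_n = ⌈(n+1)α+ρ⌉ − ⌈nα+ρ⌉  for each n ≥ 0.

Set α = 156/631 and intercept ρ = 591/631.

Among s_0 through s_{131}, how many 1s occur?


#1s = Σ_{n=0}^{131} s_n = Σ_{n=0}^{131} (⌈(n+1)α+ρ⌉ − ⌈nα+ρ⌉)
the sum telescopes: every ⌈nα+ρ⌉ with 0 < n < 132 appears once with + and once with −, leaving ⌈132α+ρ⌉ − ⌈0·α+ρ⌉
132α + ρ = (132·156 + 591) / 631 = 21183/631
ρ = 591/631
⌈21183/631⌉ = 34,  ⌈591/631⌉ = 1
#1s = 34 − 1 = 33

33


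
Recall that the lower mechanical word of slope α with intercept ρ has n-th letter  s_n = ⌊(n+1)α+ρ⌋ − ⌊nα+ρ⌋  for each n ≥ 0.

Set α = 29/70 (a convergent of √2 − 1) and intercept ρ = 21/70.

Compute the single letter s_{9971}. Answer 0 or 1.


(n+1)α + ρ = (9972·29 + 21) / 70 = 289209/70
nα + ρ     = (9971·29 + 21) / 70 = 289180/70
⌊289209/70⌋ = 4131,  ⌊289180/70⌋ = 4131
s_{9971} = 4131 − 4131 = 0

0


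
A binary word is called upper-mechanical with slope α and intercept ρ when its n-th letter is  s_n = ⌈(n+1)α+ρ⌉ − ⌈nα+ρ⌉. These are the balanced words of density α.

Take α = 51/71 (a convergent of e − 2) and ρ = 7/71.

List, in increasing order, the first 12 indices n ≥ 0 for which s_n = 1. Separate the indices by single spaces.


n=0: ⌈58/71⌉−⌈7/71⌉ = 1−1 = 0
n=1: ⌈109/71⌉−⌈58/71⌉ = 2−1 = 1  ← one
n=2: ⌈160/71⌉−⌈109/71⌉ = 3−2 = 1  ← one
n=3: ⌈211/71⌉−⌈160/71⌉ = 3−3 = 0
n=4: ⌈262/71⌉−⌈211/71⌉ = 4−3 = 1  ← one
n=5: ⌈313/71⌉−⌈262/71⌉ = 5−4 = 1  ← one
n=6: ⌈364/71⌉−⌈313/71⌉ = 6−5 = 1  ← one
n=7: ⌈415/71⌉−⌈364/71⌉ = 6−6 = 0
n=8: ⌈466/71⌉−⌈415/71⌉ = 7−6 = 1  ← one
n=9: ⌈517/71⌉−⌈466/71⌉ = 8−7 = 1  ← one
n=10: ⌈568/71⌉−⌈517/71⌉ = 8−8 = 0
n=11: ⌈619/71⌉−⌈568/71⌉ = 9−8 = 1  ← one
n=12: ⌈670/71⌉−⌈619/71⌉ = 10−9 = 1  ← one
n=13: ⌈721/71⌉−⌈670/71⌉ = 11−10 = 1  ← one
n=14: ⌈772/71⌉−⌈721/71⌉ = 11−11 = 0
n=15: ⌈823/71⌉−⌈772/71⌉ = 12−11 = 1  ← one
n=16: ⌈874/71⌉−⌈823/71⌉ = 13−12 = 1  ← one
positions of the first 12 ones: 1 2 4 5 6 8 9 11 12 13 15 16

1 2 4 5 6 8 9 11 12 13 15 16


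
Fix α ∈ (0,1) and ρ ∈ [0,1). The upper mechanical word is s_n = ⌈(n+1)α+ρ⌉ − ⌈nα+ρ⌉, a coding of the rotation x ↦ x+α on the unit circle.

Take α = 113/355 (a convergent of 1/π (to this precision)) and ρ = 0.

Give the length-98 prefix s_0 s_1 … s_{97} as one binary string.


10010010010010010010010001001001001001001001000100100100100100100100010010010010010010010001001001

n=0: ⌈(1·113)/355⌉ − ⌈(0·113)/355⌉ = ⌈113/355⌉ − ⌈0/355⌉ = 1 − 0 = 1
n=1: ⌈(2·113)/355⌉ − ⌈(1·113)/355⌉ = ⌈226/355⌉ − ⌈113/355⌉ = 1 − 1 = 0
n=2: ⌈(3·113)/355⌉ − ⌈(2·113)/355⌉ = ⌈339/355⌉ − ⌈226/355⌉ = 1 − 1 = 0
n=3: ⌈(4·113)/355⌉ − ⌈(3·113)/355⌉ = ⌈452/355⌉ − ⌈339/355⌉ = 2 − 1 = 1
n=4: ⌈(5·113)/355⌉ − ⌈(4·113)/355⌉ = ⌈565/355⌉ − ⌈452/355⌉ = 2 − 2 = 0
n=5: ⌈(6·113)/355⌉ − ⌈(5·113)/355⌉ = ⌈678/355⌉ − ⌈565/355⌉ = 2 − 2 = 0
n=6: ⌈(7·113)/355⌉ − ⌈(6·113)/355⌉ = ⌈791/355⌉ − ⌈678/355⌉ = 3 − 2 = 1
n=7: ⌈(8·113)/355⌉ − ⌈(7·113)/355⌉ = ⌈904/355⌉ − ⌈791/355⌉ = 3 − 3 = 0
n=8: ⌈(9·113)/355⌉ − ⌈(8·113)/355⌉ = ⌈1017/355⌉ − ⌈904/355⌉ = 3 − 3 = 0
n=9: ⌈(10·113)/355⌉ − ⌈(9·113)/355⌉ = ⌈1130/355⌉ − ⌈1017/355⌉ = 4 − 3 = 1
n=10: ⌈(11·113)/355⌉ − ⌈(10·113)/355⌉ = ⌈1243/355⌉ − ⌈1130/355⌉ = 4 − 4 = 0
n=11: ⌈(12·113)/355⌉ − ⌈(11·113)/355⌉ = ⌈1356/355⌉ − ⌈1243/355⌉ = 4 − 4 = 0
n=12: ⌈(13·113)/355⌉ − ⌈(12·113)/355⌉ = ⌈1469/355⌉ − ⌈1356/355⌉ = 5 − 4 = 1
n=13: ⌈(14·113)/355⌉ − ⌈(13·113)/355⌉ = ⌈1582/355⌉ − ⌈1469/355⌉ = 5 − 5 = 0
n=14: ⌈(15·113)/355⌉ − ⌈(14·113)/355⌉ = ⌈1695/355⌉ − ⌈1582/355⌉ = 5 − 5 = 0
n=15: ⌈(16·113)/355⌉ − ⌈(15·113)/355⌉ = ⌈1808/355⌉ − ⌈1695/355⌉ = 6 − 5 = 1
n=16: ⌈(17·113)/355⌉ − ⌈(16·113)/355⌉ = ⌈1921/355⌉ − ⌈1808/355⌉ = 6 − 6 = 0
n=17: ⌈(18·113)/355⌉ − ⌈(17·113)/355⌉ = ⌈2034/355⌉ − ⌈1921/355⌉ = 6 − 6 = 0
n=18: ⌈(19·113)/355⌉ − ⌈(18·113)/355⌉ = ⌈2147/355⌉ − ⌈2034/355⌉ = 7 − 6 = 1
n=19: ⌈(20·113)/355⌉ − ⌈(19·113)/355⌉ = ⌈2260/355⌉ − ⌈2147/355⌉ = 7 − 7 = 0
n=20: ⌈(21·113)/355⌉ − ⌈(20·113)/355⌉ = ⌈2373/355⌉ − ⌈2260/355⌉ = 7 − 7 = 0
n=21: ⌈(22·113)/355⌉ − ⌈(21·113)/355⌉ = ⌈2486/355⌉ − ⌈2373/355⌉ = 8 − 7 = 1
n=22: ⌈(23·113)/355⌉ − ⌈(22·113)/355⌉ = ⌈2599/355⌉ − ⌈2486/355⌉ = 8 − 8 = 0
n=23: ⌈(24·113)/355⌉ − ⌈(23·113)/355⌉ = ⌈2712/355⌉ − ⌈2599/355⌉ = 8 − 8 = 0
n=24: ⌈(25·113)/355⌉ − ⌈(24·113)/355⌉ = ⌈2825/355⌉ − ⌈2712/355⌉ = 8 − 8 = 0
n=25: ⌈(26·113)/355⌉ − ⌈(25·113)/355⌉ = ⌈2938/355⌉ − ⌈2825/355⌉ = 9 − 8 = 1
n=26: ⌈(27·113)/355⌉ − ⌈(26·113)/355⌉ = ⌈3051/355⌉ − ⌈2938/355⌉ = 9 − 9 = 0
n=27: ⌈(28·113)/355⌉ − ⌈(27·113)/355⌉ = ⌈3164/355⌉ − ⌈3051/355⌉ = 9 − 9 = 0
n=28: ⌈(29·113)/355⌉ − ⌈(28·113)/355⌉ = ⌈3277/355⌉ − ⌈3164/355⌉ = 10 − 9 = 1
n=29: ⌈(30·113)/355⌉ − ⌈(29·113)/355⌉ = ⌈3390/355⌉ − ⌈3277/355⌉ = 10 − 10 = 0
n=30: ⌈(31·113)/355⌉ − ⌈(30·113)/355⌉ = ⌈3503/355⌉ − ⌈3390/355⌉ = 10 − 10 = 0
n=31: ⌈(32·113)/355⌉ − ⌈(31·113)/355⌉ = ⌈3616/355⌉ − ⌈3503/355⌉ = 11 − 10 = 1
n=32: ⌈(33·113)/355⌉ − ⌈(32·113)/355⌉ = ⌈3729/355⌉ − ⌈3616/355⌉ = 11 − 11 = 0
n=33: ⌈(34·113)/355⌉ − ⌈(33·113)/355⌉ = ⌈3842/355⌉ − ⌈3729/355⌉ = 11 − 11 = 0
n=34: ⌈(35·113)/355⌉ − ⌈(34·113)/355⌉ = ⌈3955/355⌉ − ⌈3842/355⌉ = 12 − 11 = 1
n=35: ⌈(36·113)/355⌉ − ⌈(35·113)/355⌉ = ⌈4068/355⌉ − ⌈3955/355⌉ = 12 − 12 = 0
n=36: ⌈(37·113)/355⌉ − ⌈(36·113)/355⌉ = ⌈4181/355⌉ − ⌈4068/355⌉ = 12 − 12 = 0
n=37: ⌈(38·113)/355⌉ − ⌈(37·113)/355⌉ = ⌈4294/355⌉ − ⌈4181/355⌉ = 13 − 12 = 1
n=38: ⌈(39·113)/355⌉ − ⌈(38·113)/355⌉ = ⌈4407/355⌉ − ⌈4294/355⌉ = 13 − 13 = 0
n=39: ⌈(40·113)/355⌉ − ⌈(39·113)/355⌉ = ⌈4520/355⌉ − ⌈4407/355⌉ = 13 − 13 = 0
n=40: ⌈(41·113)/355⌉ − ⌈(40·113)/355⌉ = ⌈4633/355⌉ − ⌈4520/355⌉ = 14 − 13 = 1
n=41: ⌈(42·113)/355⌉ − ⌈(41·113)/355⌉ = ⌈4746/355⌉ − ⌈4633/355⌉ = 14 − 14 = 0
n=42: ⌈(43·113)/355⌉ − ⌈(42·113)/355⌉ = ⌈4859/355⌉ − ⌈4746/355⌉ = 14 − 14 = 0
n=43: ⌈(44·113)/355⌉ − ⌈(43·113)/355⌉ = ⌈4972/355⌉ − ⌈4859/355⌉ = 15 − 14 = 1
n=44: ⌈(45·113)/355⌉ − ⌈(44·113)/355⌉ = ⌈5085/355⌉ − ⌈4972/355⌉ = 15 − 15 = 0
n=45: ⌈(46·113)/355⌉ − ⌈(45·113)/355⌉ = ⌈5198/355⌉ − ⌈5085/355⌉ = 15 − 15 = 0
n=46: ⌈(47·113)/355⌉ − ⌈(46·113)/355⌉ = ⌈5311/355⌉ − ⌈5198/355⌉ = 15 − 15 = 0
n=47: ⌈(48·113)/355⌉ − ⌈(47·113)/355⌉ = ⌈5424/355⌉ − ⌈5311/355⌉ = 16 − 15 = 1
n=48: ⌈(49·113)/355⌉ − ⌈(48·113)/355⌉ = ⌈5537/355⌉ − ⌈5424/355⌉ = 16 − 16 = 0
n=49: ⌈(50·113)/355⌉ − ⌈(49·113)/355⌉ = ⌈5650/355⌉ − ⌈5537/355⌉ = 16 − 16 = 0
n=50: ⌈(51·113)/355⌉ − ⌈(50·113)/355⌉ = ⌈5763/355⌉ − ⌈5650/355⌉ = 17 − 16 = 1
n=51: ⌈(52·113)/355⌉ − ⌈(51·113)/355⌉ = ⌈5876/355⌉ − ⌈5763/355⌉ = 17 − 17 = 0
n=52: ⌈(53·113)/355⌉ − ⌈(52·113)/355⌉ = ⌈5989/355⌉ − ⌈5876/355⌉ = 17 − 17 = 0
n=53: ⌈(54·113)/355⌉ − ⌈(53·113)/355⌉ = ⌈6102/355⌉ − ⌈5989/355⌉ = 18 − 17 = 1
n=54: ⌈(55·113)/355⌉ − ⌈(54·113)/355⌉ = ⌈6215/355⌉ − ⌈6102/355⌉ = 18 − 18 = 0
n=55: ⌈(56·113)/355⌉ − ⌈(55·113)/355⌉ = ⌈6328/355⌉ − ⌈6215/355⌉ = 18 − 18 = 0
n=56: ⌈(57·113)/355⌉ − ⌈(56·113)/355⌉ = ⌈6441/355⌉ − ⌈6328/355⌉ = 19 − 18 = 1
n=57: ⌈(58·113)/355⌉ − ⌈(57·113)/355⌉ = ⌈6554/355⌉ − ⌈6441/355⌉ = 19 − 19 = 0
n=58: ⌈(59·113)/355⌉ − ⌈(58·113)/355⌉ = ⌈6667/355⌉ − ⌈6554/355⌉ = 19 − 19 = 0
n=59: ⌈(60·113)/355⌉ − ⌈(59·113)/355⌉ = ⌈6780/355⌉ − ⌈6667/355⌉ = 20 − 19 = 1
n=60: ⌈(61·113)/355⌉ − ⌈(60·113)/355⌉ = ⌈6893/355⌉ − ⌈6780/355⌉ = 20 − 20 = 0
n=61: ⌈(62·113)/355⌉ − ⌈(61·113)/355⌉ = ⌈7006/355⌉ − ⌈6893/355⌉ = 20 − 20 = 0
n=62: ⌈(63·113)/355⌉ − ⌈(62·113)/355⌉ = ⌈7119/355⌉ − ⌈7006/355⌉ = 21 − 20 = 1
n=63: ⌈(64·113)/355⌉ − ⌈(63·113)/355⌉ = ⌈7232/355⌉ − ⌈7119/355⌉ = 21 − 21 = 0
n=64: ⌈(65·113)/355⌉ − ⌈(64·113)/355⌉ = ⌈7345/355⌉ − ⌈7232/355⌉ = 21 − 21 = 0
n=65: ⌈(66·113)/355⌉ − ⌈(65·113)/355⌉ = ⌈7458/355⌉ − ⌈7345/355⌉ = 22 − 21 = 1
n=66: ⌈(67·113)/355⌉ − ⌈(66·113)/355⌉ = ⌈7571/355⌉ − ⌈7458/355⌉ = 22 − 22 = 0
n=67: ⌈(68·113)/355⌉ − ⌈(67·113)/355⌉ = ⌈7684/355⌉ − ⌈7571/355⌉ = 22 − 22 = 0
n=68: ⌈(69·113)/355⌉ − ⌈(68·113)/355⌉ = ⌈7797/355⌉ − ⌈7684/355⌉ = 22 − 22 = 0
n=69: ⌈(70·113)/355⌉ − ⌈(69·113)/355⌉ = ⌈7910/355⌉ − ⌈7797/355⌉ = 23 − 22 = 1
n=70: ⌈(71·113)/355⌉ − ⌈(70·113)/355⌉ = ⌈8023/355⌉ − ⌈7910/355⌉ = 23 − 23 = 0
n=71: ⌈(72·113)/355⌉ − ⌈(71·113)/355⌉ = ⌈8136/355⌉ − ⌈8023/355⌉ = 23 − 23 = 0
n=72: ⌈(73·113)/355⌉ − ⌈(72·113)/355⌉ = ⌈8249/355⌉ − ⌈8136/355⌉ = 24 − 23 = 1
n=73: ⌈(74·113)/355⌉ − ⌈(73·113)/355⌉ = ⌈8362/355⌉ − ⌈8249/355⌉ = 24 − 24 = 0
n=74: ⌈(75·113)/355⌉ − ⌈(74·113)/355⌉ = ⌈8475/355⌉ − ⌈8362/355⌉ = 24 − 24 = 0
n=75: ⌈(76·113)/355⌉ − ⌈(75·113)/355⌉ = ⌈8588/355⌉ − ⌈8475/355⌉ = 25 − 24 = 1
n=76: ⌈(77·113)/355⌉ − ⌈(76·113)/355⌉ = ⌈8701/355⌉ − ⌈8588/355⌉ = 25 − 25 = 0
n=77: ⌈(78·113)/355⌉ − ⌈(77·113)/355⌉ = ⌈8814/355⌉ − ⌈8701/355⌉ = 25 − 25 = 0
n=78: ⌈(79·113)/355⌉ − ⌈(78·113)/355⌉ = ⌈8927/355⌉ − ⌈8814/355⌉ = 26 − 25 = 1
n=79: ⌈(80·113)/355⌉ − ⌈(79·113)/355⌉ = ⌈9040/355⌉ − ⌈8927/355⌉ = 26 − 26 = 0
n=80: ⌈(81·113)/355⌉ − ⌈(80·113)/355⌉ = ⌈9153/355⌉ − ⌈9040/355⌉ = 26 − 26 = 0
n=81: ⌈(82·113)/355⌉ − ⌈(81·113)/355⌉ = ⌈9266/355⌉ − ⌈9153/355⌉ = 27 − 26 = 1
n=82: ⌈(83·113)/355⌉ − ⌈(82·113)/355⌉ = ⌈9379/355⌉ − ⌈9266/355⌉ = 27 − 27 = 0
n=83: ⌈(84·113)/355⌉ − ⌈(83·113)/355⌉ = ⌈9492/355⌉ − ⌈9379/355⌉ = 27 − 27 = 0
n=84: ⌈(85·113)/355⌉ − ⌈(84·113)/355⌉ = ⌈9605/355⌉ − ⌈9492/355⌉ = 28 − 27 = 1
n=85: ⌈(86·113)/355⌉ − ⌈(85·113)/355⌉ = ⌈9718/355⌉ − ⌈9605/355⌉ = 28 − 28 = 0
n=86: ⌈(87·113)/355⌉ − ⌈(86·113)/355⌉ = ⌈9831/355⌉ − ⌈9718/355⌉ = 28 − 28 = 0
n=87: ⌈(88·113)/355⌉ − ⌈(87·113)/355⌉ = ⌈9944/355⌉ − ⌈9831/355⌉ = 29 − 28 = 1
n=88: ⌈(89·113)/355⌉ − ⌈(88·113)/355⌉ = ⌈10057/355⌉ − ⌈9944/355⌉ = 29 − 29 = 0
n=89: ⌈(90·113)/355⌉ − ⌈(89·113)/355⌉ = ⌈10170/355⌉ − ⌈10057/355⌉ = 29 − 29 = 0
n=90: ⌈(91·113)/355⌉ − ⌈(90·113)/355⌉ = ⌈10283/355⌉ − ⌈10170/355⌉ = 29 − 29 = 0
n=91: ⌈(92·113)/355⌉ − ⌈(91·113)/355⌉ = ⌈10396/355⌉ − ⌈10283/355⌉ = 30 − 29 = 1
n=92: ⌈(93·113)/355⌉ − ⌈(92·113)/355⌉ = ⌈10509/355⌉ − ⌈10396/355⌉ = 30 − 30 = 0
n=93: ⌈(94·113)/355⌉ − ⌈(93·113)/355⌉ = ⌈10622/355⌉ − ⌈10509/355⌉ = 30 − 30 = 0
n=94: ⌈(95·113)/355⌉ − ⌈(94·113)/355⌉ = ⌈10735/355⌉ − ⌈10622/355⌉ = 31 − 30 = 1
n=95: ⌈(96·113)/355⌉ − ⌈(95·113)/355⌉ = ⌈10848/355⌉ − ⌈10735/355⌉ = 31 − 31 = 0
n=96: ⌈(97·113)/355⌉ − ⌈(96·113)/355⌉ = ⌈10961/355⌉ − ⌈10848/355⌉ = 31 − 31 = 0
n=97: ⌈(98·113)/355⌉ − ⌈(97·113)/355⌉ = ⌈11074/355⌉ − ⌈10961/355⌉ = 32 − 31 = 1


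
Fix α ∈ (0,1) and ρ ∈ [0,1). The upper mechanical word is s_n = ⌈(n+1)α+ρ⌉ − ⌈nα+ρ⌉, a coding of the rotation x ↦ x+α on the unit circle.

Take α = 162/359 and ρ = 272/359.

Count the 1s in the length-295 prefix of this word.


133

#1s = Σ_{n=0}^{294} s_n = Σ_{n=0}^{294} (⌈(n+1)α+ρ⌉ − ⌈nα+ρ⌉)
the sum telescopes: every ⌈nα+ρ⌉ with 0 < n < 295 appears once with + and once with −, leaving ⌈295α+ρ⌉ − ⌈0·α+ρ⌉
295α + ρ = (295·162 + 272) / 359 = 48062/359
ρ = 272/359
⌈48062/359⌉ = 134,  ⌈272/359⌉ = 1
#1s = 134 − 1 = 133


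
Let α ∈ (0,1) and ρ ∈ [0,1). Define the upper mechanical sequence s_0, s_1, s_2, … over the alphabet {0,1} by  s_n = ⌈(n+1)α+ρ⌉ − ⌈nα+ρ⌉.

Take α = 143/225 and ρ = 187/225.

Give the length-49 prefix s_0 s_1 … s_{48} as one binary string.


1101101011011010110110110101101101101011011011010

n=0: ⌈(1·143+187)/225⌉ − ⌈(0·143+187)/225⌉ = ⌈330/225⌉ − ⌈187/225⌉ = 2 − 1 = 1
n=1: ⌈(2·143+187)/225⌉ − ⌈(1·143+187)/225⌉ = ⌈473/225⌉ − ⌈330/225⌉ = 3 − 2 = 1
n=2: ⌈(3·143+187)/225⌉ − ⌈(2·143+187)/225⌉ = ⌈616/225⌉ − ⌈473/225⌉ = 3 − 3 = 0
n=3: ⌈(4·143+187)/225⌉ − ⌈(3·143+187)/225⌉ = ⌈759/225⌉ − ⌈616/225⌉ = 4 − 3 = 1
n=4: ⌈(5·143+187)/225⌉ − ⌈(4·143+187)/225⌉ = ⌈902/225⌉ − ⌈759/225⌉ = 5 − 4 = 1
n=5: ⌈(6·143+187)/225⌉ − ⌈(5·143+187)/225⌉ = ⌈1045/225⌉ − ⌈902/225⌉ = 5 − 5 = 0
n=6: ⌈(7·143+187)/225⌉ − ⌈(6·143+187)/225⌉ = ⌈1188/225⌉ − ⌈1045/225⌉ = 6 − 5 = 1
n=7: ⌈(8·143+187)/225⌉ − ⌈(7·143+187)/225⌉ = ⌈1331/225⌉ − ⌈1188/225⌉ = 6 − 6 = 0
n=8: ⌈(9·143+187)/225⌉ − ⌈(8·143+187)/225⌉ = ⌈1474/225⌉ − ⌈1331/225⌉ = 7 − 6 = 1
n=9: ⌈(10·143+187)/225⌉ − ⌈(9·143+187)/225⌉ = ⌈1617/225⌉ − ⌈1474/225⌉ = 8 − 7 = 1
n=10: ⌈(11·143+187)/225⌉ − ⌈(10·143+187)/225⌉ = ⌈1760/225⌉ − ⌈1617/225⌉ = 8 − 8 = 0
n=11: ⌈(12·143+187)/225⌉ − ⌈(11·143+187)/225⌉ = ⌈1903/225⌉ − ⌈1760/225⌉ = 9 − 8 = 1
n=12: ⌈(13·143+187)/225⌉ − ⌈(12·143+187)/225⌉ = ⌈2046/225⌉ − ⌈1903/225⌉ = 10 − 9 = 1
n=13: ⌈(14·143+187)/225⌉ − ⌈(13·143+187)/225⌉ = ⌈2189/225⌉ − ⌈2046/225⌉ = 10 − 10 = 0
n=14: ⌈(15·143+187)/225⌉ − ⌈(14·143+187)/225⌉ = ⌈2332/225⌉ − ⌈2189/225⌉ = 11 − 10 = 1
n=15: ⌈(16·143+187)/225⌉ − ⌈(15·143+187)/225⌉ = ⌈2475/225⌉ − ⌈2332/225⌉ = 11 − 11 = 0
n=16: ⌈(17·143+187)/225⌉ − ⌈(16·143+187)/225⌉ = ⌈2618/225⌉ − ⌈2475/225⌉ = 12 − 11 = 1
n=17: ⌈(18·143+187)/225⌉ − ⌈(17·143+187)/225⌉ = ⌈2761/225⌉ − ⌈2618/225⌉ = 13 − 12 = 1
n=18: ⌈(19·143+187)/225⌉ − ⌈(18·143+187)/225⌉ = ⌈2904/225⌉ − ⌈2761/225⌉ = 13 − 13 = 0
n=19: ⌈(20·143+187)/225⌉ − ⌈(19·143+187)/225⌉ = ⌈3047/225⌉ − ⌈2904/225⌉ = 14 − 13 = 1
n=20: ⌈(21·143+187)/225⌉ − ⌈(20·143+187)/225⌉ = ⌈3190/225⌉ − ⌈3047/225⌉ = 15 − 14 = 1
n=21: ⌈(22·143+187)/225⌉ − ⌈(21·143+187)/225⌉ = ⌈3333/225⌉ − ⌈3190/225⌉ = 15 − 15 = 0
n=22: ⌈(23·143+187)/225⌉ − ⌈(22·143+187)/225⌉ = ⌈3476/225⌉ − ⌈3333/225⌉ = 16 − 15 = 1
n=23: ⌈(24·143+187)/225⌉ − ⌈(23·143+187)/225⌉ = ⌈3619/225⌉ − ⌈3476/225⌉ = 17 − 16 = 1
n=24: ⌈(25·143+187)/225⌉ − ⌈(24·143+187)/225⌉ = ⌈3762/225⌉ − ⌈3619/225⌉ = 17 − 17 = 0
n=25: ⌈(26·143+187)/225⌉ − ⌈(25·143+187)/225⌉ = ⌈3905/225⌉ − ⌈3762/225⌉ = 18 − 17 = 1
n=26: ⌈(27·143+187)/225⌉ − ⌈(26·143+187)/225⌉ = ⌈4048/225⌉ − ⌈3905/225⌉ = 18 − 18 = 0
n=27: ⌈(28·143+187)/225⌉ − ⌈(27·143+187)/225⌉ = ⌈4191/225⌉ − ⌈4048/225⌉ = 19 − 18 = 1
n=28: ⌈(29·143+187)/225⌉ − ⌈(28·143+187)/225⌉ = ⌈4334/225⌉ − ⌈4191/225⌉ = 20 − 19 = 1
n=29: ⌈(30·143+187)/225⌉ − ⌈(29·143+187)/225⌉ = ⌈4477/225⌉ − ⌈4334/225⌉ = 20 − 20 = 0
n=30: ⌈(31·143+187)/225⌉ − ⌈(30·143+187)/225⌉ = ⌈4620/225⌉ − ⌈4477/225⌉ = 21 − 20 = 1
n=31: ⌈(32·143+187)/225⌉ − ⌈(31·143+187)/225⌉ = ⌈4763/225⌉ − ⌈4620/225⌉ = 22 − 21 = 1
n=32: ⌈(33·143+187)/225⌉ − ⌈(32·143+187)/225⌉ = ⌈4906/225⌉ − ⌈4763/225⌉ = 22 − 22 = 0
n=33: ⌈(34·143+187)/225⌉ − ⌈(33·143+187)/225⌉ = ⌈5049/225⌉ − ⌈4906/225⌉ = 23 − 22 = 1
n=34: ⌈(35·143+187)/225⌉ − ⌈(34·143+187)/225⌉ = ⌈5192/225⌉ − ⌈5049/225⌉ = 24 − 23 = 1
n=35: ⌈(36·143+187)/225⌉ − ⌈(35·143+187)/225⌉ = ⌈5335/225⌉ − ⌈5192/225⌉ = 24 − 24 = 0
n=36: ⌈(37·143+187)/225⌉ − ⌈(36·143+187)/225⌉ = ⌈5478/225⌉ − ⌈5335/225⌉ = 25 − 24 = 1
n=37: ⌈(38·143+187)/225⌉ − ⌈(37·143+187)/225⌉ = ⌈5621/225⌉ − ⌈5478/225⌉ = 25 − 25 = 0
n=38: ⌈(39·143+187)/225⌉ − ⌈(38·143+187)/225⌉ = ⌈5764/225⌉ − ⌈5621/225⌉ = 26 − 25 = 1
n=39: ⌈(40·143+187)/225⌉ − ⌈(39·143+187)/225⌉ = ⌈5907/225⌉ − ⌈5764/225⌉ = 27 − 26 = 1
n=40: ⌈(41·143+187)/225⌉ − ⌈(40·143+187)/225⌉ = ⌈6050/225⌉ − ⌈5907/225⌉ = 27 − 27 = 0
n=41: ⌈(42·143+187)/225⌉ − ⌈(41·143+187)/225⌉ = ⌈6193/225⌉ − ⌈6050/225⌉ = 28 − 27 = 1
n=42: ⌈(43·143+187)/225⌉ − ⌈(42·143+187)/225⌉ = ⌈6336/225⌉ − ⌈6193/225⌉ = 29 − 28 = 1
n=43: ⌈(44·143+187)/225⌉ − ⌈(43·143+187)/225⌉ = ⌈6479/225⌉ − ⌈6336/225⌉ = 29 − 29 = 0
n=44: ⌈(45·143+187)/225⌉ − ⌈(44·143+187)/225⌉ = ⌈6622/225⌉ − ⌈6479/225⌉ = 30 − 29 = 1
n=45: ⌈(46·143+187)/225⌉ − ⌈(45·143+187)/225⌉ = ⌈6765/225⌉ − ⌈6622/225⌉ = 31 − 30 = 1
n=46: ⌈(47·143+187)/225⌉ − ⌈(46·143+187)/225⌉ = ⌈6908/225⌉ − ⌈6765/225⌉ = 31 − 31 = 0
n=47: ⌈(48·143+187)/225⌉ − ⌈(47·143+187)/225⌉ = ⌈7051/225⌉ − ⌈6908/225⌉ = 32 − 31 = 1
n=48: ⌈(49·143+187)/225⌉ − ⌈(48·143+187)/225⌉ = ⌈7194/225⌉ − ⌈7051/225⌉ = 32 − 32 = 0


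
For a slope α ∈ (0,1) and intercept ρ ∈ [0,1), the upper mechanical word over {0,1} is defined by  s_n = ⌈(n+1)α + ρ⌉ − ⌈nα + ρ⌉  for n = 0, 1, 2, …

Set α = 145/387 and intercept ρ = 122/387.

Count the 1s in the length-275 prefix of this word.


#1s = Σ_{n=0}^{274} s_n = Σ_{n=0}^{274} (⌈(n+1)α+ρ⌉ − ⌈nα+ρ⌉)
the sum telescopes: every ⌈nα+ρ⌉ with 0 < n < 275 appears once with + and once with −, leaving ⌈275α+ρ⌉ − ⌈0·α+ρ⌉
275α + ρ = (275·145 + 122) / 387 = 39997/387
ρ = 122/387
⌈39997/387⌉ = 104,  ⌈122/387⌉ = 1
#1s = 104 − 1 = 103

103


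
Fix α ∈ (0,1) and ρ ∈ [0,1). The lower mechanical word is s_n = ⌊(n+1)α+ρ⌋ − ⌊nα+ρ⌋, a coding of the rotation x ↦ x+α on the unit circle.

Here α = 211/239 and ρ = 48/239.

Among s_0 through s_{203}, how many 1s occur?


#1s = Σ_{n=0}^{203} s_n = Σ_{n=0}^{203} (⌊(n+1)α+ρ⌋ − ⌊nα+ρ⌋)
the sum telescopes: every ⌊nα+ρ⌋ with 0 < n < 204 appears once with + and once with −, leaving ⌊204α+ρ⌋ − ⌊0·α+ρ⌋
204α + ρ = (204·211 + 48) / 239 = 43092/239
ρ = 48/239
⌊43092/239⌋ = 180,  ⌊48/239⌋ = 0
#1s = 180 − 0 = 180

180


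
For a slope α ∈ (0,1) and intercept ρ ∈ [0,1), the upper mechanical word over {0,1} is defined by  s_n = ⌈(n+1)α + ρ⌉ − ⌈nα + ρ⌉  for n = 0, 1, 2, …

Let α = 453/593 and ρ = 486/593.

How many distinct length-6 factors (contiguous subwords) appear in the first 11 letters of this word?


t_n = ⌈(n·453+486)/593⌉ for n = 0 … 11:
  n=0…9: ⌈486/593⌉=1 ⌈939/593⌉=2 ⌈1392/593⌉=3 ⌈1845/593⌉=4 ⌈2298/593⌉=4 ⌈2751/593⌉=5 ⌈3204/593⌉=6 ⌈3657/593⌉=7 ⌈4110/593⌉=7 ⌈4563/593⌉=8
  n=10…11: ⌈5016/593⌉=9 ⌈5469/593⌉=10
s_n = t_(n+1) − t_n for n = 0 … 10 gives
prefix = 11101110111
slide a length-6 window over [0..5] … [5..10] (6 windows); first occurrence of each distinct factor:
  [  0..  5] 111011
  [  1..  6] 110111
  [  2..  7] 101110
  [  3..  8] 011101
  (the other 2 windows repeat one of these)
distinct factors: {011101, 101110, 110111, 111011}
count = 4  (Sturmian bound for length 6 is 7)

4


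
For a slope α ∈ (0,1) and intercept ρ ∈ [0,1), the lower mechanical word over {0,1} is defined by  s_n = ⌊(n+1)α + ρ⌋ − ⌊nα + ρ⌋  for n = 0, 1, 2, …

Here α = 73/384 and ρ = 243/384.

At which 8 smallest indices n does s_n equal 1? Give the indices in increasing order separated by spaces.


n=0: ⌊316/384⌋−⌊243/384⌋ = 0−0 = 0
n=1: ⌊389/384⌋−⌊316/384⌋ = 1−0 = 1  ← one
n=2: ⌊462/384⌋−⌊389/384⌋ = 1−1 = 0
n=3: ⌊535/384⌋−⌊462/384⌋ = 1−1 = 0
n=4: ⌊608/384⌋−⌊535/384⌋ = 1−1 = 0
n=5: ⌊681/384⌋−⌊608/384⌋ = 1−1 = 0
n=6: ⌊754/384⌋−⌊681/384⌋ = 1−1 = 0
n=7: ⌊827/384⌋−⌊754/384⌋ = 2−1 = 1  ← one
n=8: ⌊900/384⌋−⌊827/384⌋ = 2−2 = 0
n=9: ⌊973/384⌋−⌊900/384⌋ = 2−2 = 0
n=10: ⌊1046/384⌋−⌊973/384⌋ = 2−2 = 0
n=11: ⌊1119/384⌋−⌊1046/384⌋ = 2−2 = 0
n=12: ⌊1192/384⌋−⌊1119/384⌋ = 3−2 = 1  ← one
n=13: ⌊1265/384⌋−⌊1192/384⌋ = 3−3 = 0
n=14: ⌊1338/384⌋−⌊1265/384⌋ = 3−3 = 0
n=15: ⌊1411/384⌋−⌊1338/384⌋ = 3−3 = 0
n=16: ⌊1484/384⌋−⌊1411/384⌋ = 3−3 = 0
n=17: ⌊1557/384⌋−⌊1484/384⌋ = 4−3 = 1  ← one
n=18: ⌊1630/384⌋−⌊1557/384⌋ = 4−4 = 0
n=19: ⌊1703/384⌋−⌊1630/384⌋ = 4−4 = 0
n=20: ⌊1776/384⌋−⌊1703/384⌋ = 4−4 = 0
n=21: ⌊1849/384⌋−⌊1776/384⌋ = 4−4 = 0
n=22: ⌊1922/384⌋−⌊1849/384⌋ = 5−4 = 1  ← one
n=23: ⌊1995/384⌋−⌊1922/384⌋ = 5−5 = 0
n=24: ⌊2068/384⌋−⌊1995/384⌋ = 5−5 = 0
n=25: ⌊2141/384⌋−⌊2068/384⌋ = 5−5 = 0
n=26: ⌊2214/384⌋−⌊2141/384⌋ = 5−5 = 0
n=27: ⌊2287/384⌋−⌊2214/384⌋ = 5−5 = 0
n=28: ⌊2360/384⌋−⌊2287/384⌋ = 6−5 = 1  ← one
n=29: ⌊2433/384⌋−⌊2360/384⌋ = 6−6 = 0
n=30: ⌊2506/384⌋−⌊2433/384⌋ = 6−6 = 0
n=31: ⌊2579/384⌋−⌊2506/384⌋ = 6−6 = 0
n=32: ⌊2652/384⌋−⌊2579/384⌋ = 6−6 = 0
n=33: ⌊2725/384⌋−⌊2652/384⌋ = 7−6 = 1  ← one
n=34: ⌊2798/384⌋−⌊2725/384⌋ = 7−7 = 0
n=35: ⌊2871/384⌋−⌊2798/384⌋ = 7−7 = 0
n=36: ⌊2944/384⌋−⌊2871/384⌋ = 7−7 = 0
n=37: ⌊3017/384⌋−⌊2944/384⌋ = 7−7 = 0
n=38: ⌊3090/384⌋−⌊3017/384⌋ = 8−7 = 1  ← one
positions of the first 8 ones: 1 7 12 17 22 28 33 38

1 7 12 17 22 28 33 38


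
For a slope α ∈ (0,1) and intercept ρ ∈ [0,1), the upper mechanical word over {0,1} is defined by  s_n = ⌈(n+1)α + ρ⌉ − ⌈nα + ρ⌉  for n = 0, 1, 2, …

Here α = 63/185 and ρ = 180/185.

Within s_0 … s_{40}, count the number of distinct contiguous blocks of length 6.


7

t_n = ⌈(n·63+180)/185⌉ for n = 0 … 41:
  n=0…9: ⌈180/185⌉=1 ⌈243/185⌉=2 ⌈306/185⌉=2 ⌈369/185⌉=2 ⌈432/185⌉=3 ⌈495/185⌉=3 ⌈558/185⌉=4 ⌈621/185⌉=4 ⌈684/185⌉=4 ⌈747/185⌉=5
  n=10…19: ⌈810/185⌉=5 ⌈873/185⌉=5 ⌈936/185⌉=6 ⌈999/185⌉=6 ⌈1062/185⌉=6 ⌈1125/185⌉=7 ⌈1188/185⌉=7 ⌈1251/185⌉=7 ⌈1314/185⌉=8 ⌈1377/185⌉=8
  n=20…29: ⌈1440/185⌉=8 ⌈1503/185⌉=9 ⌈1566/185⌉=9 ⌈1629/185⌉=9 ⌈1692/185⌉=10 ⌈1755/185⌉=10 ⌈1818/185⌉=10 ⌈1881/185⌉=11 ⌈1944/185⌉=11 ⌈2007/185⌉=11
  n=30…39: ⌈2070/185⌉=12 ⌈2133/185⌉=12 ⌈2196/185⌉=12 ⌈2259/185⌉=13 ⌈2322/185⌉=13 ⌈2385/185⌉=13 ⌈2448/185⌉=14 ⌈2511/185⌉=14 ⌈2574/185⌉=14 ⌈2637/185⌉=15
  n=40…41: ⌈2700/185⌉=15 ⌈2763/185⌉=15
s_n = t_(n+1) − t_n for n = 0 … 40 gives
prefix = 10010100100100100100100100100100100100100
slide a length-6 window over [0..5] … [35..40] (36 windows); first occurrence of each distinct factor:
  [  0..  5] 100101
  [  1..  6] 001010
  [  2..  7] 010100
  [  3..  8] 101001
  [  4..  9] 010010
  [  5.. 10] 100100
  [  6.. 11] 001001
  (the other 29 windows repeat one of these)
distinct factors: {001001, 001010, 010010, 010100, 100100, 100101, 101001}
count = 7  (Sturmian bound for length 6 is 7)


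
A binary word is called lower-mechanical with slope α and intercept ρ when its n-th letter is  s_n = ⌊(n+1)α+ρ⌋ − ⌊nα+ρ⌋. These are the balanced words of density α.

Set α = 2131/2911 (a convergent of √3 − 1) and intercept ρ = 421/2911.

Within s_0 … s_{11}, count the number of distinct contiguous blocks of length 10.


3

t_n = ⌊(n·2131+421)/2911⌋ for n = 0 … 12:
  n=0…9: ⌊421/2911⌋=0 ⌊2552/2911⌋=0 ⌊4683/2911⌋=1 ⌊6814/2911⌋=2 ⌊8945/2911⌋=3 ⌊11076/2911⌋=3 ⌊13207/2911⌋=4 ⌊15338/2911⌋=5 ⌊17469/2911⌋=6 ⌊19600/2911⌋=6
  n=10…12: ⌊21731/2911⌋=7 ⌊23862/2911⌋=8 ⌊25993/2911⌋=8
s_n = t_(n+1) − t_n for n = 0 … 11 gives
prefix = 011101110110
slide a length-10 window over [0..9] … [2..11] (3 windows); first occurrence of each distinct factor:
  [  0..  9] 0111011101
  [  1.. 10] 1110111011
  [  2.. 11] 1101110110
distinct factors: {0111011101, 1101110110, 1110111011}
count = 3  (Sturmian bound for length 10 is 11)


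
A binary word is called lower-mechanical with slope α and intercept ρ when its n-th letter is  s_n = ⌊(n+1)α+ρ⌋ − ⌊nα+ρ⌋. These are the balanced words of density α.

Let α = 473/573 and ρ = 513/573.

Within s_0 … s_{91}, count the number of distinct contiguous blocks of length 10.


11

t_n = ⌊(n·473+513)/573⌋ for n = 0 … 92:
  n=0…9: ⌊513/573⌋=0 ⌊986/573⌋=1 ⌊1459/573⌋=2 ⌊1932/573⌋=3 ⌊2405/573⌋=4 ⌊2878/573⌋=5 ⌊3351/573⌋=5 ⌊3824/573⌋=6 ⌊4297/573⌋=7 ⌊4770/573⌋=8
  n=10…19: ⌊5243/573⌋=9 ⌊5716/573⌋=9 ⌊6189/573⌋=10 ⌊6662/573⌋=11 ⌊7135/573⌋=12 ⌊7608/573⌋=13 ⌊8081/573⌋=14 ⌊8554/573⌋=14 ⌊9027/573⌋=15 ⌊9500/573⌋=16
  n=20…29: ⌊9973/573⌋=17 ⌊10446/573⌋=18 ⌊10919/573⌋=19 ⌊11392/573⌋=19 ⌊11865/573⌋=20 ⌊12338/573⌋=21 ⌊12811/573⌋=22 ⌊13284/573⌋=23 ⌊13757/573⌋=24 ⌊14230/573⌋=24
  n=30…39: ⌊14703/573⌋=25 ⌊15176/573⌋=26 ⌊15649/573⌋=27 ⌊16122/573⌋=28 ⌊16595/573⌋=28 ⌊17068/573⌋=29 ⌊17541/573⌋=30 ⌊18014/573⌋=31 ⌊18487/573⌋=32 ⌊18960/573⌋=33
  n=40…49: ⌊19433/573⌋=33 ⌊19906/573⌋=34 ⌊20379/573⌋=35 ⌊20852/573⌋=36 ⌊21325/573⌋=37 ⌊21798/573⌋=38 ⌊22271/573⌋=38 ⌊22744/573⌋=39 ⌊23217/573⌋=40 ⌊23690/573⌋=41
  n=50…59: ⌊24163/573⌋=42 ⌊24636/573⌋=42 ⌊25109/573⌋=43 ⌊25582/573⌋=44 ⌊26055/573⌋=45 ⌊26528/573⌋=46 ⌊27001/573⌋=47 ⌊27474/573⌋=47 ⌊27947/573⌋=48 ⌊28420/573⌋=49
  n=60…69: ⌊28893/573⌋=50 ⌊29366/573⌋=51 ⌊29839/573⌋=52 ⌊30312/573⌋=52 ⌊30785/573⌋=53 ⌊31258/573⌋=54 ⌊31731/573⌋=55 ⌊32204/573⌋=56 ⌊32677/573⌋=57 ⌊33150/573⌋=57
  n=70…79: ⌊33623/573⌋=58 ⌊34096/573⌋=59 ⌊34569/573⌋=60 ⌊35042/573⌋=61 ⌊35515/573⌋=61 ⌊35988/573⌋=62 ⌊36461/573⌋=63 ⌊36934/573⌋=64 ⌊37407/573⌋=65 ⌊37880/573⌋=66
  n=80…89: ⌊38353/573⌋=66 ⌊38826/573⌋=67 ⌊39299/573⌋=68 ⌊39772/573⌋=69 ⌊40245/573⌋=70 ⌊40718/573⌋=71 ⌊41191/573⌋=71 ⌊41664/573⌋=72 ⌊42137/573⌋=73 ⌊42610/573⌋=74
  n=90…92: ⌊43083/573⌋=75 ⌊43556/573⌋=76 ⌊44029/573⌋=76
s_n = t_(n+1) − t_n for n = 0 … 91 gives
prefix = 11111011110111110111110111110111101111101111101111011111011111011111011110111110111110111110
slide a length-10 window over [0..9] … [82..91] (83 windows); first occurrence of each distinct factor:
  [  0..  9] 1111101111
  [  1.. 10] 1111011110
  [  2.. 11] 1110111101
  [  3.. 12] 1101111011
  [  4.. 13] 1011110111
  [  5.. 14] 0111101111
  [  6.. 15] 1111011111
  [  7.. 16] 1110111110
  [  8.. 17] 1101111101
  [  9.. 18] 1011111011
  [ 10.. 19] 0111110111
  (the other 72 windows repeat one of these)
distinct factors: {0111101111, 0111110111, 1011110111, 1011111011, 1101111011, 1101111101, 1110111101, 1110111110, 1111011110, 1111011111, 1111101111}
count = 11  (Sturmian bound for length 10 is 11)


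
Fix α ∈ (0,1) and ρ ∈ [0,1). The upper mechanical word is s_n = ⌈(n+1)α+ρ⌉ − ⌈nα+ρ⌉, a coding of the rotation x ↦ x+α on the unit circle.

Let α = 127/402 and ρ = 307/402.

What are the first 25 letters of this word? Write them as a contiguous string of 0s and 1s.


n=0: ⌈(1·127+307)/402⌉ − ⌈(0·127+307)/402⌉ = ⌈434/402⌉ − ⌈307/402⌉ = 2 − 1 = 1
n=1: ⌈(2·127+307)/402⌉ − ⌈(1·127+307)/402⌉ = ⌈561/402⌉ − ⌈434/402⌉ = 2 − 2 = 0
n=2: ⌈(3·127+307)/402⌉ − ⌈(2·127+307)/402⌉ = ⌈688/402⌉ − ⌈561/402⌉ = 2 − 2 = 0
n=3: ⌈(4·127+307)/402⌉ − ⌈(3·127+307)/402⌉ = ⌈815/402⌉ − ⌈688/402⌉ = 3 − 2 = 1
n=4: ⌈(5·127+307)/402⌉ − ⌈(4·127+307)/402⌉ = ⌈942/402⌉ − ⌈815/402⌉ = 3 − 3 = 0
n=5: ⌈(6·127+307)/402⌉ − ⌈(5·127+307)/402⌉ = ⌈1069/402⌉ − ⌈942/402⌉ = 3 − 3 = 0
n=6: ⌈(7·127+307)/402⌉ − ⌈(6·127+307)/402⌉ = ⌈1196/402⌉ − ⌈1069/402⌉ = 3 − 3 = 0
n=7: ⌈(8·127+307)/402⌉ − ⌈(7·127+307)/402⌉ = ⌈1323/402⌉ − ⌈1196/402⌉ = 4 − 3 = 1
n=8: ⌈(9·127+307)/402⌉ − ⌈(8·127+307)/402⌉ = ⌈1450/402⌉ − ⌈1323/402⌉ = 4 − 4 = 0
n=9: ⌈(10·127+307)/402⌉ − ⌈(9·127+307)/402⌉ = ⌈1577/402⌉ − ⌈1450/402⌉ = 4 − 4 = 0
n=10: ⌈(11·127+307)/402⌉ − ⌈(10·127+307)/402⌉ = ⌈1704/402⌉ − ⌈1577/402⌉ = 5 − 4 = 1
n=11: ⌈(12·127+307)/402⌉ − ⌈(11·127+307)/402⌉ = ⌈1831/402⌉ − ⌈1704/402⌉ = 5 − 5 = 0
n=12: ⌈(13·127+307)/402⌉ − ⌈(12·127+307)/402⌉ = ⌈1958/402⌉ − ⌈1831/402⌉ = 5 − 5 = 0
n=13: ⌈(14·127+307)/402⌉ − ⌈(13·127+307)/402⌉ = ⌈2085/402⌉ − ⌈1958/402⌉ = 6 − 5 = 1
n=14: ⌈(15·127+307)/402⌉ − ⌈(14·127+307)/402⌉ = ⌈2212/402⌉ − ⌈2085/402⌉ = 6 − 6 = 0
n=15: ⌈(16·127+307)/402⌉ − ⌈(15·127+307)/402⌉ = ⌈2339/402⌉ − ⌈2212/402⌉ = 6 − 6 = 0
n=16: ⌈(17·127+307)/402⌉ − ⌈(16·127+307)/402⌉ = ⌈2466/402⌉ − ⌈2339/402⌉ = 7 − 6 = 1
n=17: ⌈(18·127+307)/402⌉ − ⌈(17·127+307)/402⌉ = ⌈2593/402⌉ − ⌈2466/402⌉ = 7 − 7 = 0
n=18: ⌈(19·127+307)/402⌉ − ⌈(18·127+307)/402⌉ = ⌈2720/402⌉ − ⌈2593/402⌉ = 7 − 7 = 0
n=19: ⌈(20·127+307)/402⌉ − ⌈(19·127+307)/402⌉ = ⌈2847/402⌉ − ⌈2720/402⌉ = 8 − 7 = 1
n=20: ⌈(21·127+307)/402⌉ − ⌈(20·127+307)/402⌉ = ⌈2974/402⌉ − ⌈2847/402⌉ = 8 − 8 = 0
n=21: ⌈(22·127+307)/402⌉ − ⌈(21·127+307)/402⌉ = ⌈3101/402⌉ − ⌈2974/402⌉ = 8 − 8 = 0
n=22: ⌈(23·127+307)/402⌉ − ⌈(22·127+307)/402⌉ = ⌈3228/402⌉ − ⌈3101/402⌉ = 9 − 8 = 1
n=23: ⌈(24·127+307)/402⌉ − ⌈(23·127+307)/402⌉ = ⌈3355/402⌉ − ⌈3228/402⌉ = 9 − 9 = 0
n=24: ⌈(25·127+307)/402⌉ − ⌈(24·127+307)/402⌉ = ⌈3482/402⌉ − ⌈3355/402⌉ = 9 − 9 = 0

1001000100100100100100100


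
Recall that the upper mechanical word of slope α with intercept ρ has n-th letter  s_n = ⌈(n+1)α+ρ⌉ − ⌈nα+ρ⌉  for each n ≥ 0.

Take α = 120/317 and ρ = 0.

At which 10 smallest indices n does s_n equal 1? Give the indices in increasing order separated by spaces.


n=0: ⌈120/317⌉−⌈0/317⌉ = 1−0 = 1  ← one
n=1: ⌈240/317⌉−⌈120/317⌉ = 1−1 = 0
n=2: ⌈360/317⌉−⌈240/317⌉ = 2−1 = 1  ← one
n=3: ⌈480/317⌉−⌈360/317⌉ = 2−2 = 0
n=4: ⌈600/317⌉−⌈480/317⌉ = 2−2 = 0
n=5: ⌈720/317⌉−⌈600/317⌉ = 3−2 = 1  ← one
n=6: ⌈840/317⌉−⌈720/317⌉ = 3−3 = 0
n=7: ⌈960/317⌉−⌈840/317⌉ = 4−3 = 1  ← one
n=8: ⌈1080/317⌉−⌈960/317⌉ = 4−4 = 0
n=9: ⌈1200/317⌉−⌈1080/317⌉ = 4−4 = 0
n=10: ⌈1320/317⌉−⌈1200/317⌉ = 5−4 = 1  ← one
n=11: ⌈1440/317⌉−⌈1320/317⌉ = 5−5 = 0
n=12: ⌈1560/317⌉−⌈1440/317⌉ = 5−5 = 0
n=13: ⌈1680/317⌉−⌈1560/317⌉ = 6−5 = 1  ← one
n=14: ⌈1800/317⌉−⌈1680/317⌉ = 6−6 = 0
n=15: ⌈1920/317⌉−⌈1800/317⌉ = 7−6 = 1  ← one
n=16: ⌈2040/317⌉−⌈1920/317⌉ = 7−7 = 0
n=17: ⌈2160/317⌉−⌈2040/317⌉ = 7−7 = 0
n=18: ⌈2280/317⌉−⌈2160/317⌉ = 8−7 = 1  ← one
n=19: ⌈2400/317⌉−⌈2280/317⌉ = 8−8 = 0
n=20: ⌈2520/317⌉−⌈2400/317⌉ = 8−8 = 0
n=21: ⌈2640/317⌉−⌈2520/317⌉ = 9−8 = 1  ← one
n=22: ⌈2760/317⌉−⌈2640/317⌉ = 9−9 = 0
n=23: ⌈2880/317⌉−⌈2760/317⌉ = 10−9 = 1  ← one
positions of the first 10 ones: 0 2 5 7 10 13 15 18 21 23

0 2 5 7 10 13 15 18 21 23


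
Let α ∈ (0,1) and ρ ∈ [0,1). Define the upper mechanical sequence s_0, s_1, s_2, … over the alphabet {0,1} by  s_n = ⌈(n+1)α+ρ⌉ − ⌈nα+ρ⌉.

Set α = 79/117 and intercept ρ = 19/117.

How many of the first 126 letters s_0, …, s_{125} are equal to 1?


85

#1s = Σ_{n=0}^{125} s_n = Σ_{n=0}^{125} (⌈(n+1)α+ρ⌉ − ⌈nα+ρ⌉)
the sum telescopes: every ⌈nα+ρ⌉ with 0 < n < 126 appears once with + and once with −, leaving ⌈126α+ρ⌉ − ⌈0·α+ρ⌉
126α + ρ = (126·79 + 19) / 117 = 9973/117
ρ = 19/117
⌈9973/117⌉ = 86,  ⌈19/117⌉ = 1
#1s = 86 − 1 = 85


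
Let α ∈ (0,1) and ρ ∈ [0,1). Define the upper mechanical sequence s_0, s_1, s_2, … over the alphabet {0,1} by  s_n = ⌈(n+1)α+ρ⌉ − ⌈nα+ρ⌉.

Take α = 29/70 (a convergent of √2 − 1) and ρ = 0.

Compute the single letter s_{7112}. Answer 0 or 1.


(n+1)α + ρ = (7113·29) / 70 = 206277/70
nα + ρ     = (7112·29) / 70 = 206248/70
⌈206277/70⌉ = 2947,  ⌈206248/70⌉ = 2947
s_{7112} = 2947 − 2947 = 0

0


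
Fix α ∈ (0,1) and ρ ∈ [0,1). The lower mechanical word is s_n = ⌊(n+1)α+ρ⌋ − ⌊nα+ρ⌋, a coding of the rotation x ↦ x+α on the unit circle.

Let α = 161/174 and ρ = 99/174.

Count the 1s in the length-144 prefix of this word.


#1s = Σ_{n=0}^{143} s_n = Σ_{n=0}^{143} (⌊(n+1)α+ρ⌋ − ⌊nα+ρ⌋)
the sum telescopes: every ⌊nα+ρ⌋ with 0 < n < 144 appears once with + and once with −, leaving ⌊144α+ρ⌋ − ⌊0·α+ρ⌋
144α + ρ = (144·161 + 99) / 174 = 23283/174
ρ = 99/174
⌊23283/174⌋ = 133,  ⌊99/174⌋ = 0
#1s = 133 − 0 = 133

133


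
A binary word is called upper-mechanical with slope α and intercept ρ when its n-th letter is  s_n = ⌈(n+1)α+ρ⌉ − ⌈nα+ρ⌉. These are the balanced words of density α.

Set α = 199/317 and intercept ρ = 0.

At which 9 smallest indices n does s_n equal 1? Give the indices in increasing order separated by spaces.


n=0: ⌈199/317⌉−⌈0/317⌉ = 1−0 = 1  ← one
n=1: ⌈398/317⌉−⌈199/317⌉ = 2−1 = 1  ← one
n=2: ⌈597/317⌉−⌈398/317⌉ = 2−2 = 0
n=3: ⌈796/317⌉−⌈597/317⌉ = 3−2 = 1  ← one
n=4: ⌈995/317⌉−⌈796/317⌉ = 4−3 = 1  ← one
n=5: ⌈1194/317⌉−⌈995/317⌉ = 4−4 = 0
n=6: ⌈1393/317⌉−⌈1194/317⌉ = 5−4 = 1  ← one
n=7: ⌈1592/317⌉−⌈1393/317⌉ = 6−5 = 1  ← one
n=8: ⌈1791/317⌉−⌈1592/317⌉ = 6−6 = 0
n=9: ⌈1990/317⌉−⌈1791/317⌉ = 7−6 = 1  ← one
n=10: ⌈2189/317⌉−⌈1990/317⌉ = 7−7 = 0
n=11: ⌈2388/317⌉−⌈2189/317⌉ = 8−7 = 1  ← one
n=12: ⌈2587/317⌉−⌈2388/317⌉ = 9−8 = 1  ← one
positions of the first 9 ones: 0 1 3 4 6 7 9 11 12

0 1 3 4 6 7 9 11 12


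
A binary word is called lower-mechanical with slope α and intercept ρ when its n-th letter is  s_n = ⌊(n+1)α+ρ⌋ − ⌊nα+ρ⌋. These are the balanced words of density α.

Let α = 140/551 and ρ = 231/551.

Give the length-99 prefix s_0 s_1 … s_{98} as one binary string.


001000100010001000100100010001000100010001000100010001000100010001000100010001001000100010001000100

n=0: ⌊(1·140+231)/551⌋ − ⌊(0·140+231)/551⌋ = ⌊371/551⌋ − ⌊231/551⌋ = 0 − 0 = 0
n=1: ⌊(2·140+231)/551⌋ − ⌊(1·140+231)/551⌋ = ⌊511/551⌋ − ⌊371/551⌋ = 0 − 0 = 0
n=2: ⌊(3·140+231)/551⌋ − ⌊(2·140+231)/551⌋ = ⌊651/551⌋ − ⌊511/551⌋ = 1 − 0 = 1
n=3: ⌊(4·140+231)/551⌋ − ⌊(3·140+231)/551⌋ = ⌊791/551⌋ − ⌊651/551⌋ = 1 − 1 = 0
n=4: ⌊(5·140+231)/551⌋ − ⌊(4·140+231)/551⌋ = ⌊931/551⌋ − ⌊791/551⌋ = 1 − 1 = 0
n=5: ⌊(6·140+231)/551⌋ − ⌊(5·140+231)/551⌋ = ⌊1071/551⌋ − ⌊931/551⌋ = 1 − 1 = 0
n=6: ⌊(7·140+231)/551⌋ − ⌊(6·140+231)/551⌋ = ⌊1211/551⌋ − ⌊1071/551⌋ = 2 − 1 = 1
n=7: ⌊(8·140+231)/551⌋ − ⌊(7·140+231)/551⌋ = ⌊1351/551⌋ − ⌊1211/551⌋ = 2 − 2 = 0
n=8: ⌊(9·140+231)/551⌋ − ⌊(8·140+231)/551⌋ = ⌊1491/551⌋ − ⌊1351/551⌋ = 2 − 2 = 0
n=9: ⌊(10·140+231)/551⌋ − ⌊(9·140+231)/551⌋ = ⌊1631/551⌋ − ⌊1491/551⌋ = 2 − 2 = 0
n=10: ⌊(11·140+231)/551⌋ − ⌊(10·140+231)/551⌋ = ⌊1771/551⌋ − ⌊1631/551⌋ = 3 − 2 = 1
n=11: ⌊(12·140+231)/551⌋ − ⌊(11·140+231)/551⌋ = ⌊1911/551⌋ − ⌊1771/551⌋ = 3 − 3 = 0
n=12: ⌊(13·140+231)/551⌋ − ⌊(12·140+231)/551⌋ = ⌊2051/551⌋ − ⌊1911/551⌋ = 3 − 3 = 0
n=13: ⌊(14·140+231)/551⌋ − ⌊(13·140+231)/551⌋ = ⌊2191/551⌋ − ⌊2051/551⌋ = 3 − 3 = 0
n=14: ⌊(15·140+231)/551⌋ − ⌊(14·140+231)/551⌋ = ⌊2331/551⌋ − ⌊2191/551⌋ = 4 − 3 = 1
n=15: ⌊(16·140+231)/551⌋ − ⌊(15·140+231)/551⌋ = ⌊2471/551⌋ − ⌊2331/551⌋ = 4 − 4 = 0
n=16: ⌊(17·140+231)/551⌋ − ⌊(16·140+231)/551⌋ = ⌊2611/551⌋ − ⌊2471/551⌋ = 4 − 4 = 0
n=17: ⌊(18·140+231)/551⌋ − ⌊(17·140+231)/551⌋ = ⌊2751/551⌋ − ⌊2611/551⌋ = 4 − 4 = 0
n=18: ⌊(19·140+231)/551⌋ − ⌊(18·140+231)/551⌋ = ⌊2891/551⌋ − ⌊2751/551⌋ = 5 − 4 = 1
n=19: ⌊(20·140+231)/551⌋ − ⌊(19·140+231)/551⌋ = ⌊3031/551⌋ − ⌊2891/551⌋ = 5 − 5 = 0
n=20: ⌊(21·140+231)/551⌋ − ⌊(20·140+231)/551⌋ = ⌊3171/551⌋ − ⌊3031/551⌋ = 5 − 5 = 0
n=21: ⌊(22·140+231)/551⌋ − ⌊(21·140+231)/551⌋ = ⌊3311/551⌋ − ⌊3171/551⌋ = 6 − 5 = 1
n=22: ⌊(23·140+231)/551⌋ − ⌊(22·140+231)/551⌋ = ⌊3451/551⌋ − ⌊3311/551⌋ = 6 − 6 = 0
n=23: ⌊(24·140+231)/551⌋ − ⌊(23·140+231)/551⌋ = ⌊3591/551⌋ − ⌊3451/551⌋ = 6 − 6 = 0
n=24: ⌊(25·140+231)/551⌋ − ⌊(24·140+231)/551⌋ = ⌊3731/551⌋ − ⌊3591/551⌋ = 6 − 6 = 0
n=25: ⌊(26·140+231)/551⌋ − ⌊(25·140+231)/551⌋ = ⌊3871/551⌋ − ⌊3731/551⌋ = 7 − 6 = 1
n=26: ⌊(27·140+231)/551⌋ − ⌊(26·140+231)/551⌋ = ⌊4011/551⌋ − ⌊3871/551⌋ = 7 − 7 = 0
n=27: ⌊(28·140+231)/551⌋ − ⌊(27·140+231)/551⌋ = ⌊4151/551⌋ − ⌊4011/551⌋ = 7 − 7 = 0
n=28: ⌊(29·140+231)/551⌋ − ⌊(28·140+231)/551⌋ = ⌊4291/551⌋ − ⌊4151/551⌋ = 7 − 7 = 0
n=29: ⌊(30·140+231)/551⌋ − ⌊(29·140+231)/551⌋ = ⌊4431/551⌋ − ⌊4291/551⌋ = 8 − 7 = 1
n=30: ⌊(31·140+231)/551⌋ − ⌊(30·140+231)/551⌋ = ⌊4571/551⌋ − ⌊4431/551⌋ = 8 − 8 = 0
n=31: ⌊(32·140+231)/551⌋ − ⌊(31·140+231)/551⌋ = ⌊4711/551⌋ − ⌊4571/551⌋ = 8 − 8 = 0
n=32: ⌊(33·140+231)/551⌋ − ⌊(32·140+231)/551⌋ = ⌊4851/551⌋ − ⌊4711/551⌋ = 8 − 8 = 0
n=33: ⌊(34·140+231)/551⌋ − ⌊(33·140+231)/551⌋ = ⌊4991/551⌋ − ⌊4851/551⌋ = 9 − 8 = 1
n=34: ⌊(35·140+231)/551⌋ − ⌊(34·140+231)/551⌋ = ⌊5131/551⌋ − ⌊4991/551⌋ = 9 − 9 = 0
n=35: ⌊(36·140+231)/551⌋ − ⌊(35·140+231)/551⌋ = ⌊5271/551⌋ − ⌊5131/551⌋ = 9 − 9 = 0
n=36: ⌊(37·140+231)/551⌋ − ⌊(36·140+231)/551⌋ = ⌊5411/551⌋ − ⌊5271/551⌋ = 9 − 9 = 0
n=37: ⌊(38·140+231)/551⌋ − ⌊(37·140+231)/551⌋ = ⌊5551/551⌋ − ⌊5411/551⌋ = 10 − 9 = 1
n=38: ⌊(39·140+231)/551⌋ − ⌊(38·140+231)/551⌋ = ⌊5691/551⌋ − ⌊5551/551⌋ = 10 − 10 = 0
n=39: ⌊(40·140+231)/551⌋ − ⌊(39·140+231)/551⌋ = ⌊5831/551⌋ − ⌊5691/551⌋ = 10 − 10 = 0
n=40: ⌊(41·140+231)/551⌋ − ⌊(40·140+231)/551⌋ = ⌊5971/551⌋ − ⌊5831/551⌋ = 10 − 10 = 0
n=41: ⌊(42·140+231)/551⌋ − ⌊(41·140+231)/551⌋ = ⌊6111/551⌋ − ⌊5971/551⌋ = 11 − 10 = 1
n=42: ⌊(43·140+231)/551⌋ − ⌊(42·140+231)/551⌋ = ⌊6251/551⌋ − ⌊6111/551⌋ = 11 − 11 = 0
n=43: ⌊(44·140+231)/551⌋ − ⌊(43·140+231)/551⌋ = ⌊6391/551⌋ − ⌊6251/551⌋ = 11 − 11 = 0
n=44: ⌊(45·140+231)/551⌋ − ⌊(44·140+231)/551⌋ = ⌊6531/551⌋ − ⌊6391/551⌋ = 11 − 11 = 0
n=45: ⌊(46·140+231)/551⌋ − ⌊(45·140+231)/551⌋ = ⌊6671/551⌋ − ⌊6531/551⌋ = 12 − 11 = 1
n=46: ⌊(47·140+231)/551⌋ − ⌊(46·140+231)/551⌋ = ⌊6811/551⌋ − ⌊6671/551⌋ = 12 − 12 = 0
n=47: ⌊(48·140+231)/551⌋ − ⌊(47·140+231)/551⌋ = ⌊6951/551⌋ − ⌊6811/551⌋ = 12 − 12 = 0
n=48: ⌊(49·140+231)/551⌋ − ⌊(48·140+231)/551⌋ = ⌊7091/551⌋ − ⌊6951/551⌋ = 12 − 12 = 0
n=49: ⌊(50·140+231)/551⌋ − ⌊(49·140+231)/551⌋ = ⌊7231/551⌋ − ⌊7091/551⌋ = 13 − 12 = 1
n=50: ⌊(51·140+231)/551⌋ − ⌊(50·140+231)/551⌋ = ⌊7371/551⌋ − ⌊7231/551⌋ = 13 − 13 = 0
n=51: ⌊(52·140+231)/551⌋ − ⌊(51·140+231)/551⌋ = ⌊7511/551⌋ − ⌊7371/551⌋ = 13 − 13 = 0
n=52: ⌊(53·140+231)/551⌋ − ⌊(52·140+231)/551⌋ = ⌊7651/551⌋ − ⌊7511/551⌋ = 13 − 13 = 0
n=53: ⌊(54·140+231)/551⌋ − ⌊(53·140+231)/551⌋ = ⌊7791/551⌋ − ⌊7651/551⌋ = 14 − 13 = 1
n=54: ⌊(55·140+231)/551⌋ − ⌊(54·140+231)/551⌋ = ⌊7931/551⌋ − ⌊7791/551⌋ = 14 − 14 = 0
n=55: ⌊(56·140+231)/551⌋ − ⌊(55·140+231)/551⌋ = ⌊8071/551⌋ − ⌊7931/551⌋ = 14 − 14 = 0
n=56: ⌊(57·140+231)/551⌋ − ⌊(56·140+231)/551⌋ = ⌊8211/551⌋ − ⌊8071/551⌋ = 14 − 14 = 0
n=57: ⌊(58·140+231)/551⌋ − ⌊(57·140+231)/551⌋ = ⌊8351/551⌋ − ⌊8211/551⌋ = 15 − 14 = 1
n=58: ⌊(59·140+231)/551⌋ − ⌊(58·140+231)/551⌋ = ⌊8491/551⌋ − ⌊8351/551⌋ = 15 − 15 = 0
n=59: ⌊(60·140+231)/551⌋ − ⌊(59·140+231)/551⌋ = ⌊8631/551⌋ − ⌊8491/551⌋ = 15 − 15 = 0
n=60: ⌊(61·140+231)/551⌋ − ⌊(60·140+231)/551⌋ = ⌊8771/551⌋ − ⌊8631/551⌋ = 15 − 15 = 0
n=61: ⌊(62·140+231)/551⌋ − ⌊(61·140+231)/551⌋ = ⌊8911/551⌋ − ⌊8771/551⌋ = 16 − 15 = 1
n=62: ⌊(63·140+231)/551⌋ − ⌊(62·140+231)/551⌋ = ⌊9051/551⌋ − ⌊8911/551⌋ = 16 − 16 = 0
n=63: ⌊(64·140+231)/551⌋ − ⌊(63·140+231)/551⌋ = ⌊9191/551⌋ − ⌊9051/551⌋ = 16 − 16 = 0
n=64: ⌊(65·140+231)/551⌋ − ⌊(64·140+231)/551⌋ = ⌊9331/551⌋ − ⌊9191/551⌋ = 16 − 16 = 0
n=65: ⌊(66·140+231)/551⌋ − ⌊(65·140+231)/551⌋ = ⌊9471/551⌋ − ⌊9331/551⌋ = 17 − 16 = 1
n=66: ⌊(67·140+231)/551⌋ − ⌊(66·140+231)/551⌋ = ⌊9611/551⌋ − ⌊9471/551⌋ = 17 − 17 = 0
n=67: ⌊(68·140+231)/551⌋ − ⌊(67·140+231)/551⌋ = ⌊9751/551⌋ − ⌊9611/551⌋ = 17 − 17 = 0
n=68: ⌊(69·140+231)/551⌋ − ⌊(68·140+231)/551⌋ = ⌊9891/551⌋ − ⌊9751/551⌋ = 17 − 17 = 0
n=69: ⌊(70·140+231)/551⌋ − ⌊(69·140+231)/551⌋ = ⌊10031/551⌋ − ⌊9891/551⌋ = 18 − 17 = 1
n=70: ⌊(71·140+231)/551⌋ − ⌊(70·140+231)/551⌋ = ⌊10171/551⌋ − ⌊10031/551⌋ = 18 − 18 = 0
n=71: ⌊(72·140+231)/551⌋ − ⌊(71·140+231)/551⌋ = ⌊10311/551⌋ − ⌊10171/551⌋ = 18 − 18 = 0
n=72: ⌊(73·140+231)/551⌋ − ⌊(72·140+231)/551⌋ = ⌊10451/551⌋ − ⌊10311/551⌋ = 18 − 18 = 0
n=73: ⌊(74·140+231)/551⌋ − ⌊(73·140+231)/551⌋ = ⌊10591/551⌋ − ⌊10451/551⌋ = 19 − 18 = 1
n=74: ⌊(75·140+231)/551⌋ − ⌊(74·140+231)/551⌋ = ⌊10731/551⌋ − ⌊10591/551⌋ = 19 − 19 = 0
n=75: ⌊(76·140+231)/551⌋ − ⌊(75·140+231)/551⌋ = ⌊10871/551⌋ − ⌊10731/551⌋ = 19 − 19 = 0
n=76: ⌊(77·140+231)/551⌋ − ⌊(76·140+231)/551⌋ = ⌊11011/551⌋ − ⌊10871/551⌋ = 19 − 19 = 0
n=77: ⌊(78·140+231)/551⌋ − ⌊(77·140+231)/551⌋ = ⌊11151/551⌋ − ⌊11011/551⌋ = 20 − 19 = 1
n=78: ⌊(79·140+231)/551⌋ − ⌊(78·140+231)/551⌋ = ⌊11291/551⌋ − ⌊11151/551⌋ = 20 − 20 = 0
n=79: ⌊(80·140+231)/551⌋ − ⌊(79·140+231)/551⌋ = ⌊11431/551⌋ − ⌊11291/551⌋ = 20 − 20 = 0
n=80: ⌊(81·140+231)/551⌋ − ⌊(80·140+231)/551⌋ = ⌊11571/551⌋ − ⌊11431/551⌋ = 21 − 20 = 1
n=81: ⌊(82·140+231)/551⌋ − ⌊(81·140+231)/551⌋ = ⌊11711/551⌋ − ⌊11571/551⌋ = 21 − 21 = 0
n=82: ⌊(83·140+231)/551⌋ − ⌊(82·140+231)/551⌋ = ⌊11851/551⌋ − ⌊11711/551⌋ = 21 − 21 = 0
n=83: ⌊(84·140+231)/551⌋ − ⌊(83·140+231)/551⌋ = ⌊11991/551⌋ − ⌊11851/551⌋ = 21 − 21 = 0
n=84: ⌊(85·140+231)/551⌋ − ⌊(84·140+231)/551⌋ = ⌊12131/551⌋ − ⌊11991/551⌋ = 22 − 21 = 1
n=85: ⌊(86·140+231)/551⌋ − ⌊(85·140+231)/551⌋ = ⌊12271/551⌋ − ⌊12131/551⌋ = 22 − 22 = 0
n=86: ⌊(87·140+231)/551⌋ − ⌊(86·140+231)/551⌋ = ⌊12411/551⌋ − ⌊12271/551⌋ = 22 − 22 = 0
n=87: ⌊(88·140+231)/551⌋ − ⌊(87·140+231)/551⌋ = ⌊12551/551⌋ − ⌊12411/551⌋ = 22 − 22 = 0
n=88: ⌊(89·140+231)/551⌋ − ⌊(88·140+231)/551⌋ = ⌊12691/551⌋ − ⌊12551/551⌋ = 23 − 22 = 1
n=89: ⌊(90·140+231)/551⌋ − ⌊(89·140+231)/551⌋ = ⌊12831/551⌋ − ⌊12691/551⌋ = 23 − 23 = 0
n=90: ⌊(91·140+231)/551⌋ − ⌊(90·140+231)/551⌋ = ⌊12971/551⌋ − ⌊12831/551⌋ = 23 − 23 = 0
n=91: ⌊(92·140+231)/551⌋ − ⌊(91·140+231)/551⌋ = ⌊13111/551⌋ − ⌊12971/551⌋ = 23 − 23 = 0
n=92: ⌊(93·140+231)/551⌋ − ⌊(92·140+231)/551⌋ = ⌊13251/551⌋ − ⌊13111/551⌋ = 24 − 23 = 1
n=93: ⌊(94·140+231)/551⌋ − ⌊(93·140+231)/551⌋ = ⌊13391/551⌋ − ⌊13251/551⌋ = 24 − 24 = 0
n=94: ⌊(95·140+231)/551⌋ − ⌊(94·140+231)/551⌋ = ⌊13531/551⌋ − ⌊13391/551⌋ = 24 − 24 = 0
n=95: ⌊(96·140+231)/551⌋ − ⌊(95·140+231)/551⌋ = ⌊13671/551⌋ − ⌊13531/551⌋ = 24 − 24 = 0
n=96: ⌊(97·140+231)/551⌋ − ⌊(96·140+231)/551⌋ = ⌊13811/551⌋ − ⌊13671/551⌋ = 25 − 24 = 1
n=97: ⌊(98·140+231)/551⌋ − ⌊(97·140+231)/551⌋ = ⌊13951/551⌋ − ⌊13811/551⌋ = 25 − 25 = 0
n=98: ⌊(99·140+231)/551⌋ − ⌊(98·140+231)/551⌋ = ⌊14091/551⌋ − ⌊13951/551⌋ = 25 − 25 = 0
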